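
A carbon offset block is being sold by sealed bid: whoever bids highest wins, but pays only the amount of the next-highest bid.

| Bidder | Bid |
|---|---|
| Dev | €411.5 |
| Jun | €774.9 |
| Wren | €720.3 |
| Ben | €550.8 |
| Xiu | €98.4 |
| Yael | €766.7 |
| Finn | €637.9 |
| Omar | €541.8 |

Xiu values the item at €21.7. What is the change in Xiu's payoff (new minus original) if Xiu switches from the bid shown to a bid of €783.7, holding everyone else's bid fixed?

The highest bid among the other bidders is €774.9; Xiu's bid doesn't change that.
Original bid €98.4: Xiu is not highest (top rival bid is €774.9); payoff €0.
Alternative bid €783.7: Xiu is highest, pays the top rival bid €774.9; payoff €21.7 − €774.9 = −€753.2.
Change in payoff = −€753.2 − (€0) = −€753.2.

−€753.2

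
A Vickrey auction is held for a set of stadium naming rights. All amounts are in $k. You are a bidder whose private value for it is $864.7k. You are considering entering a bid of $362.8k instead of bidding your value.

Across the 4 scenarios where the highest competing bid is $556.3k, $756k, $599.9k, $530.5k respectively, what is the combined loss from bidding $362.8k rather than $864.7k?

The deviation costs you only when the competing bid falls strictly between $362.8k and $864.7k; elsewhere both bids give the same outcome.
$556.3k: truthful payoff $308.4k, deviation payoff $0k → loss $308.4k.
$756k: truthful payoff $108.7k, deviation payoff $0k → loss $108.7k.
$599.9k: truthful payoff $264.8k, deviation payoff $0k → loss $264.8k.
$530.5k: truthful payoff $334.2k, deviation payoff $0k → loss $334.2k.
Total loss = $308.4k + $108.7k + $264.8k + $334.2k = $1016.1k.
In a second-price auction your bid sets only whether you win, not what you pay, so bidding your true value is weakly dominant.

$1016.1k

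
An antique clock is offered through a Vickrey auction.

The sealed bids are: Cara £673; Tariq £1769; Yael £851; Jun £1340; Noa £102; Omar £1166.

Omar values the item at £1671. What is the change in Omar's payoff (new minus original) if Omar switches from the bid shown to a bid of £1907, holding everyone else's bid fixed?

The highest bid among the other bidders is £1769; Omar's bid doesn't change that.
Original bid £1166: Omar is not highest (top rival bid is £1769); payoff £0.
Alternative bid £1907: Omar is highest, pays the top rival bid £1769; payoff £1671 − £1769 = −£98.
Change in payoff = −£98 − (£0) = −£98.

−£98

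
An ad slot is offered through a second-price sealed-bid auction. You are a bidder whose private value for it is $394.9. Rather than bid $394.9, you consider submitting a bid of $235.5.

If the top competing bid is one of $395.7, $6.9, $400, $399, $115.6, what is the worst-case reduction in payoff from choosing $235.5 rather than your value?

$0

$395.7: same outcome either way → loss $0.
$6.9: same outcome either way → loss $0.
$400: same outcome either way → loss $0.
$399: same outcome either way → loss $0.
$115.6: same outcome either way → loss $0.
Maximum loss: $0.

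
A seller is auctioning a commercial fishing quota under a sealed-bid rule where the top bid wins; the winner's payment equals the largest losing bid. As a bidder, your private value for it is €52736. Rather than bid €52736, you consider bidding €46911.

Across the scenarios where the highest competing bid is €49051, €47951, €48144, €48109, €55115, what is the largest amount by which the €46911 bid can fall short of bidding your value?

€49051: truthful gives €3685, deviation gives €0 → loss €3685.
€47951: truthful gives €4785, deviation gives €0 → loss €4785.
€48144: truthful gives €4592, deviation gives €0 → loss €4592.
€48109: truthful gives €4627, deviation gives €0 → loss €4627.
€55115: same outcome either way → loss €0.
Maximum loss: €4785.

€4785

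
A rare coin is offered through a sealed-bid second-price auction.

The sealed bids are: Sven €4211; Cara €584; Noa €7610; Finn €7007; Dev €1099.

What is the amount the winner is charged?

€7007

Highest bid: Noa at €7610, so Noa wins.
Second-highest bid: Finn at €7007 — that is the price the winner pays.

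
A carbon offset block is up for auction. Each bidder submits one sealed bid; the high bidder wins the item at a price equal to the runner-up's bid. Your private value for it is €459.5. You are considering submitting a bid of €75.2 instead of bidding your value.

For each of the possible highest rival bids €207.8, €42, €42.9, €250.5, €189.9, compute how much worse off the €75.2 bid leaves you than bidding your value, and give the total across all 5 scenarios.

The deviation costs you only when the competing bid falls strictly between €75.2 and €459.5; elsewhere both bids give the same outcome.
€207.8: truthful payoff €251.7, deviation payoff €0 → loss €251.7.
€42: outcomes coincide → loss €0.
€42.9: outcomes coincide → loss €0.
€250.5: truthful payoff €209, deviation payoff €0 → loss €209.
€189.9: truthful payoff €269.6, deviation payoff €0 → loss €269.6.
Total loss = €251.7 + €209 + €269.6 = €730.3.

€730.3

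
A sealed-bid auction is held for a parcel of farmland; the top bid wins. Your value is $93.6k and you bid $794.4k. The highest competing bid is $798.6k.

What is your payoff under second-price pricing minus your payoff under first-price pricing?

$0k

Your bid $794.4k is below $798.6k, so you lose under either rule.
Payoff is $0k in both cases; difference = $0k.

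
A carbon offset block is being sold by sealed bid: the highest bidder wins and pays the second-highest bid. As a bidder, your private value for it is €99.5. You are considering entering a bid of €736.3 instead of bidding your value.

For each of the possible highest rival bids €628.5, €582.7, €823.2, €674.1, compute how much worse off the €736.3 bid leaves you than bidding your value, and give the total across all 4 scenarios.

€1586.8

The deviation costs you only when the competing bid falls strictly between €99.5 and €736.3; elsewhere both bids give the same outcome.
€628.5: truthful payoff €0, deviation payoff −€529 → loss €529.
€582.7: truthful payoff €0, deviation payoff −€483.2 → loss €483.2.
€823.2: outcomes coincide → loss €0.
€674.1: truthful payoff €0, deviation payoff −€574.6 → loss €574.6.
Total loss = €529 + €483.2 + €574.6 = €1586.8.
In a second-price auction your bid sets only whether you win, not what you pay, so bidding your true value is weakly dominant.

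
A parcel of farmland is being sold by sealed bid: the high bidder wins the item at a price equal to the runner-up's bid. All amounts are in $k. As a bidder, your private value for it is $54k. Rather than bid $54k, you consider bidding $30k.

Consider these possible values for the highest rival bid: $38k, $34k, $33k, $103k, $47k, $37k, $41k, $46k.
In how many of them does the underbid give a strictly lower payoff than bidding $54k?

The deviation hurts exactly when the highest competing bid lies strictly between $30k and $54k — underbidding then forfeits a profitable win.
$38k: inside the interval → strictly worse (loss $16k).
$34k: inside the interval → strictly worse (loss $20k).
$33k: inside the interval → strictly worse (loss $21k).
$103k: above both → same outcome either way.
$47k: inside the interval → strictly worse (loss $7k).
$37k: inside the interval → strictly worse (loss $17k).
$41k: inside the interval → strictly worse (loss $13k).
$46k: inside the interval → strictly worse (loss $8k).
Count: 7.

7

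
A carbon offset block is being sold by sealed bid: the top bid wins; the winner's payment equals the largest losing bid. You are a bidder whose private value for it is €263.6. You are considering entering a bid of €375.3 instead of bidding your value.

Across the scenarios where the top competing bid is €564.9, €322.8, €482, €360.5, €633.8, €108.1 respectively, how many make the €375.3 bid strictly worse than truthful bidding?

The deviation hurts exactly when the highest competing bid lies strictly between €263.6 and €375.3 — overbidding then wins at a price above your value.
€564.9: above both → same outcome either way.
€322.8: inside the interval → strictly worse (loss €59.2).
€482: above both → same outcome either way.
€360.5: inside the interval → strictly worse (loss €96.9).
€633.8: above both → same outcome either way.
€108.1: below both → same outcome either way.
Count: 2.

2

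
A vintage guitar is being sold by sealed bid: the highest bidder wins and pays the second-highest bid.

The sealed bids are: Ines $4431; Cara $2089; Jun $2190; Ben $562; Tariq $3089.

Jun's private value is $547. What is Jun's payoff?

Highest bid: Ines at $4431, so Ines wins.
Second-highest bid: Tariq at $3089 — that is the price the winner pays.
Jun did not win, so Jun pays nothing and receives nothing: payoff $0.

$0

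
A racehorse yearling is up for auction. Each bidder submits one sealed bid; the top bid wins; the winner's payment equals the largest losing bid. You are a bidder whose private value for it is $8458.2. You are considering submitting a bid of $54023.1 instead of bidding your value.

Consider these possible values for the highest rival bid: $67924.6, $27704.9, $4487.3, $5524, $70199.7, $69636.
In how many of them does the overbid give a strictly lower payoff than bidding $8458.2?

1

The deviation hurts exactly when the highest competing bid lies strictly between $8458.2 and $54023.1 — overbidding then wins at a price above your value.
$67924.6: above both → same outcome either way.
$27704.9: inside the interval → strictly worse (loss $19246.7).
$4487.3: below both → same outcome either way.
$5524: below both → same outcome either way.
$70199.7: above both → same outcome either way.
$69636: above both → same outcome either way.
Count: 1.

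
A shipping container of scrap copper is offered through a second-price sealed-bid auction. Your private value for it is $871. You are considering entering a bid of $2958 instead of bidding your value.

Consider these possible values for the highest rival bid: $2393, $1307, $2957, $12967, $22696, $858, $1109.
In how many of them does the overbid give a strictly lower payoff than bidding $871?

4

The deviation hurts exactly when the highest competing bid lies strictly between $871 and $2958 — overbidding then wins at a price above your value.
$2393: inside the interval → strictly worse (loss $1522).
$1307: inside the interval → strictly worse (loss $436).
$2957: inside the interval → strictly worse (loss $2086).
$12967: above both → same outcome either way.
$22696: above both → same outcome either way.
$858: below both → same outcome either way.
$1109: inside the interval → strictly worse (loss $238).
Count: 4.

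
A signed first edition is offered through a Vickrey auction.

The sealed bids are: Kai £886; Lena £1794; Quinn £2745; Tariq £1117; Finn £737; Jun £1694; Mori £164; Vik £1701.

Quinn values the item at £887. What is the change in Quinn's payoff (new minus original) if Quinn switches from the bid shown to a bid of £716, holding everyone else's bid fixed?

The highest bid among the other bidders is £1794; Quinn's bid doesn't change that.
Original bid £2745: Quinn is highest, pays the top rival bid £1794; payoff £887 − £1794 = −£907.
Alternative bid £716: Quinn is not highest (top rival bid is £1794); payoff £0.
Change in payoff = £0 − (−£907) = £907.

£907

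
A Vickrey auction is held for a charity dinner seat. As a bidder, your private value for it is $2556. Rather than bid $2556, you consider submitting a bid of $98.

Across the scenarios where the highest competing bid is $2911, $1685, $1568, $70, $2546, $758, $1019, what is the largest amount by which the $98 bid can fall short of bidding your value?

$2911: same outcome either way → loss $0.
$1685: truthful gives $871, deviation gives $0 → loss $871.
$1568: truthful gives $988, deviation gives $0 → loss $988.
$70: same outcome either way → loss $0.
$2546: truthful gives $10, deviation gives $0 → loss $10.
$758: truthful gives $1798, deviation gives $0 → loss $1798.
$1019: truthful gives $1537, deviation gives $0 → loss $1537.
Maximum loss: $1798.

$1798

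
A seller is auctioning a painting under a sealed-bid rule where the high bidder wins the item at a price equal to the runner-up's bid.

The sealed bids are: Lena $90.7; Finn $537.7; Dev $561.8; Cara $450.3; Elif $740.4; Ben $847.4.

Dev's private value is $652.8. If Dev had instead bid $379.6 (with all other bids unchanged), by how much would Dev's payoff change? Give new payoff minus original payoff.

$0

The highest bid among the other bidders is $847.4; Dev's bid doesn't change that.
Original bid $561.8: Dev is not highest (top rival bid is $847.4); payoff $0.
Alternative bid $379.6: Dev is not highest (top rival bid is $847.4); payoff $0.
Change in payoff = $0 − ($0) = $0.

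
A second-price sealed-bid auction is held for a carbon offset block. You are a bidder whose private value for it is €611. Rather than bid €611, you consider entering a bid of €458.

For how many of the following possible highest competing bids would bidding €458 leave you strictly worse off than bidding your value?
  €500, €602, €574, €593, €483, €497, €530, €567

The deviation hurts exactly when the highest competing bid lies strictly between €458 and €611 — underbidding then forfeits a profitable win.
€500: inside the interval → strictly worse (loss €111).
€602: inside the interval → strictly worse (loss €9).
€574: inside the interval → strictly worse (loss €37).
€593: inside the interval → strictly worse (loss €18).
€483: inside the interval → strictly worse (loss €128).
€497: inside the interval → strictly worse (loss €114).
€530: inside the interval → strictly worse (loss €81).
€567: inside the interval → strictly worse (loss €44).
Count: 8.

8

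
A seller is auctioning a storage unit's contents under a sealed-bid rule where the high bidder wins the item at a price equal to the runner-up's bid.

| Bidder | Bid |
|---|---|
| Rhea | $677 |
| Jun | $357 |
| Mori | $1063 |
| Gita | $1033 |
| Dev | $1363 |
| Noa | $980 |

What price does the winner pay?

$1063

Highest bid: Dev at $1363, so Dev wins.
Second-highest bid: Mori at $1063 — that is the price the winner pays.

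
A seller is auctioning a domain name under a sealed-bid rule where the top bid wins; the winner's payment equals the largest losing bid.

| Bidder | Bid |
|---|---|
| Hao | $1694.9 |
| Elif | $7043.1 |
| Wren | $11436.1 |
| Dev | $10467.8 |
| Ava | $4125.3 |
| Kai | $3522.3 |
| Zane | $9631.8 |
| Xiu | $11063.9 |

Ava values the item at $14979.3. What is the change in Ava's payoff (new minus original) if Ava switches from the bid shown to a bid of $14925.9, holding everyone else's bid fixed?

$3543.2

The highest bid among the other bidders is $11436.1; Ava's bid doesn't change that.
Original bid $4125.3: Ava is not highest (top rival bid is $11436.1); payoff $0.
Alternative bid $14925.9: Ava is highest, pays the top rival bid $11436.1; payoff $14979.3 − $11436.1 = $3543.2.
Change in payoff = $3543.2 − ($0) = $3543.2.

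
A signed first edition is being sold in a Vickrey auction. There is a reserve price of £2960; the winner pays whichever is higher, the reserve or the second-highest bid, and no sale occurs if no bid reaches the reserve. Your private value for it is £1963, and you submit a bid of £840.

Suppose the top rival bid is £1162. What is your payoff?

Your bid £840 is below the highest competing bid £1162, so you lose. Payoff £0.

£0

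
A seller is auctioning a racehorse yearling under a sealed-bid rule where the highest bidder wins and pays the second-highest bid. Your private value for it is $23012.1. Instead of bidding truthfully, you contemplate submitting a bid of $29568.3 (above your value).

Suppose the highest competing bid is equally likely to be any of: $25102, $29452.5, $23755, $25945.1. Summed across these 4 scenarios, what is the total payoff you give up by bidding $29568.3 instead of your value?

$12206.2

The deviation costs you only when the competing bid falls strictly between $23012.1 and $29568.3; elsewhere both bids give the same outcome.
$25102: truthful payoff $0, deviation payoff −$2089.9 → loss $2089.9.
$29452.5: truthful payoff $0, deviation payoff −$6440.4 → loss $6440.4.
$23755: truthful payoff $0, deviation payoff −$742.9 → loss $742.9.
$25945.1: truthful payoff $0, deviation payoff −$2933 → loss $2933.
Total loss = $2089.9 + $6440.4 + $742.9 + $2933 = $12206.2.
Truthful bidding weakly dominates here: raising your bid can only win items priced above your value, and lowering it can only forfeit items priced below.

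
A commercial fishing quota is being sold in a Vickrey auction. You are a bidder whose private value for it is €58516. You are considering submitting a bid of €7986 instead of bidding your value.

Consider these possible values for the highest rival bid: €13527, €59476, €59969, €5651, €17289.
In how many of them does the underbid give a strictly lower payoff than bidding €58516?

2

The deviation hurts exactly when the highest competing bid lies strictly between €7986 and €58516 — underbidding then forfeits a profitable win.
€13527: inside the interval → strictly worse (loss €44989).
€59476: above both → same outcome either way.
€59969: above both → same outcome either way.
€5651: below both → same outcome either way.
€17289: inside the interval → strictly worse (loss €41227).
Count: 2.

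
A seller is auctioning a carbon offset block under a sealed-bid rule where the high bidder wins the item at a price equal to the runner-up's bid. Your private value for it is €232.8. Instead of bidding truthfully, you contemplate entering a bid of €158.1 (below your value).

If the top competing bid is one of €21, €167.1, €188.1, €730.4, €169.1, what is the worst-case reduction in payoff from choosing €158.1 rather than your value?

€21: same outcome either way → loss €0.
€167.1: truthful gives €65.7, deviation gives €0 → loss €65.7.
€188.1: truthful gives €44.7, deviation gives €0 → loss €44.7.
€730.4: same outcome either way → loss €0.
€169.1: truthful gives €63.7, deviation gives €0 → loss €63.7.
Maximum loss: €65.7.

€65.7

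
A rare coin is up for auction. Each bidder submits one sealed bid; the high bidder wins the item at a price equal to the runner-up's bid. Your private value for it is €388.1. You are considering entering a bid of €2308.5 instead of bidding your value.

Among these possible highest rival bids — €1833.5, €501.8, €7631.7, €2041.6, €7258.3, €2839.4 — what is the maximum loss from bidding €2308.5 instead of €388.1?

€1653.5

€1833.5: truthful gives €0, deviation gives −€1445.4 → loss €1445.4.
€501.8: truthful gives €0, deviation gives −€113.7 → loss €113.7.
€7631.7: same outcome either way → loss €0.
€2041.6: truthful gives €0, deviation gives −€1653.5 → loss €1653.5.
€7258.3: same outcome either way → loss €0.
€2839.4: same outcome either way → loss €0.
Maximum loss: €1653.5.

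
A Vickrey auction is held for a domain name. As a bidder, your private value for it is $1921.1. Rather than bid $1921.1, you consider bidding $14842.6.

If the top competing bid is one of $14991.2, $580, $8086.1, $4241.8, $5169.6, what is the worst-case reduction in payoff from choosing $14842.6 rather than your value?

$14991.2: same outcome either way → loss $0.
$580: same outcome either way → loss $0.
$8086.1: truthful gives $0, deviation gives −$6165 → loss $6165.
$4241.8: truthful gives $0, deviation gives −$2320.7 → loss $2320.7.
$5169.6: truthful gives $0, deviation gives −$3248.5 → loss $3248.5.
Maximum loss: $6165.

$6165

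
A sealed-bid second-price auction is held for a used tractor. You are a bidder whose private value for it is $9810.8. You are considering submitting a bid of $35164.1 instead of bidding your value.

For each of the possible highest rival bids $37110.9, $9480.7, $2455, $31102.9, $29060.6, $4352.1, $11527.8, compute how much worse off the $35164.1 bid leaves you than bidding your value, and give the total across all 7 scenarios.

The deviation costs you only when the competing bid falls strictly between $9810.8 and $35164.1; elsewhere both bids give the same outcome.
$37110.9: outcomes coincide → loss $0.
$9480.7: outcomes coincide → loss $0.
$2455: outcomes coincide → loss $0.
$31102.9: truthful payoff $0, deviation payoff −$21292.1 → loss $21292.1.
$29060.6: truthful payoff $0, deviation payoff −$19249.8 → loss $19249.8.
$4352.1: outcomes coincide → loss $0.
$11527.8: truthful payoff $0, deviation payoff −$1717 → loss $1717.
Total loss = $21292.1 + $19249.8 + $1717 = $42258.9.

$42258.9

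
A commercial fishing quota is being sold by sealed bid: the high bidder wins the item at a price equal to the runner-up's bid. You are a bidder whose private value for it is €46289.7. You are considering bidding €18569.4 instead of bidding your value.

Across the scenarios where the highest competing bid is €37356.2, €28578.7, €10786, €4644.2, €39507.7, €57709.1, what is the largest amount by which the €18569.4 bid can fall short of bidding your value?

€37356.2: truthful gives €8933.5, deviation gives €0 → loss €8933.5.
€28578.7: truthful gives €17711, deviation gives €0 → loss €17711.
€10786: same outcome either way → loss €0.
€4644.2: same outcome either way → loss €0.
€39507.7: truthful gives €6782, deviation gives €0 → loss €6782.
€57709.1: same outcome either way → loss €0.
Maximum loss: €17711.

€17711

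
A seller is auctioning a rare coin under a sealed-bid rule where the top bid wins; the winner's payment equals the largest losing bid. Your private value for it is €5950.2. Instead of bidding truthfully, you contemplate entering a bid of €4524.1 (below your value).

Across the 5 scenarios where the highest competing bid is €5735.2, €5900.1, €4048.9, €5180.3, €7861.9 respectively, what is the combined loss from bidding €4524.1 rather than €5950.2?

€1035

The deviation costs you only when the competing bid falls strictly between €4524.1 and €5950.2; elsewhere both bids give the same outcome.
€5735.2: truthful payoff €215, deviation payoff €0 → loss €215.
€5900.1: truthful payoff €50.1, deviation payoff €0 → loss €50.1.
€4048.9: outcomes coincide → loss €0.
€5180.3: truthful payoff €769.9, deviation payoff €0 → loss €769.9.
€7861.9: outcomes coincide → loss €0.
Total loss = €215 + €50.1 + €769.9 = €1035.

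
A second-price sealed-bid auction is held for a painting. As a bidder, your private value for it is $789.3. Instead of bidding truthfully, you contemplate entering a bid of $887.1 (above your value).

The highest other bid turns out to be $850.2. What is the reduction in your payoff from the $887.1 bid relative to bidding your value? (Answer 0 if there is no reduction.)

Bidding your value $789.3: you lose (since $789.3 < $850.2). Payoff $0.
Bidding $887.1: you win and pay $850.2. Payoff $789.3 − $850.2 = −$60.9.
The competing bid $850.2 lies between your value and your inflated bid, so overbidding wins an item priced above your value.
Loss from deviating = $0 − (−$60.9) = $60.9.

$60.9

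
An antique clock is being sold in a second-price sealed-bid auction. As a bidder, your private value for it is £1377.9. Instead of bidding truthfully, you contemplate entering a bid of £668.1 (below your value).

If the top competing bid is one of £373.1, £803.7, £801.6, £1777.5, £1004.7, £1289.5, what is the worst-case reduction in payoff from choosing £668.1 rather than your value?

£373.1: same outcome either way → loss £0.
£803.7: truthful gives £574.2, deviation gives £0 → loss £574.2.
£801.6: truthful gives £576.3, deviation gives £0 → loss £576.3.
£1777.5: same outcome either way → loss £0.
£1004.7: truthful gives £373.2, deviation gives £0 → loss £373.2.
£1289.5: truthful gives £88.4, deviation gives £0 → loss £88.4.
Maximum loss: £576.3.

£576.3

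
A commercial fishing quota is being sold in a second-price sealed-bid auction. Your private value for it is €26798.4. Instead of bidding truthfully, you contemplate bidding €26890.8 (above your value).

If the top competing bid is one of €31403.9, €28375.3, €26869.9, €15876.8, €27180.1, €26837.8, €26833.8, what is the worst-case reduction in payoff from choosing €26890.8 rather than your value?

€71.5

€31403.9: same outcome either way → loss €0.
€28375.3: same outcome either way → loss €0.
€26869.9: truthful gives €0, deviation gives −€71.5 → loss €71.5.
€15876.8: same outcome either way → loss €0.
€27180.1: same outcome either way → loss €0.
€26837.8: truthful gives €0, deviation gives −€39.4 → loss €39.4.
€26833.8: truthful gives €0, deviation gives −€35.4 → loss €35.4.
Maximum loss: €71.5.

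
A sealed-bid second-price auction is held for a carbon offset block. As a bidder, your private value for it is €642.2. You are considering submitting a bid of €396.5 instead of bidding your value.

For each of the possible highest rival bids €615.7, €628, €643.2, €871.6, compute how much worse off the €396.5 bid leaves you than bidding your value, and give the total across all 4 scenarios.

€40.7

The deviation costs you only when the competing bid falls strictly between €396.5 and €642.2; elsewhere both bids give the same outcome.
€615.7: truthful payoff €26.5, deviation payoff €0 → loss €26.5.
€628: truthful payoff €14.2, deviation payoff €0 → loss €14.2.
€643.2: outcomes coincide → loss €0.
€871.6: outcomes coincide → loss €0.
Total loss = €26.5 + €14.2 = €40.7.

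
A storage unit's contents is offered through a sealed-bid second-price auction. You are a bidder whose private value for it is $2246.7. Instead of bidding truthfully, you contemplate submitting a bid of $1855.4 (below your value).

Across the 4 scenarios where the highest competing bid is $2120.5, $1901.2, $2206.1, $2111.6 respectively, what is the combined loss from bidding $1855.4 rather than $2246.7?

The deviation costs you only when the competing bid falls strictly between $1855.4 and $2246.7; elsewhere both bids give the same outcome.
$2120.5: truthful payoff $126.2, deviation payoff $0 → loss $126.2.
$1901.2: truthful payoff $345.5, deviation payoff $0 → loss $345.5.
$2206.1: truthful payoff $40.6, deviation payoff $0 → loss $40.6.
$2111.6: truthful payoff $135.1, deviation payoff $0 → loss $135.1.
Total loss = $126.2 + $345.5 + $40.6 + $135.1 = $647.4.
Truthful bidding weakly dominates here: raising your bid can only win items priced above your value, and lowering it can only forfeit items priced below.

$647.4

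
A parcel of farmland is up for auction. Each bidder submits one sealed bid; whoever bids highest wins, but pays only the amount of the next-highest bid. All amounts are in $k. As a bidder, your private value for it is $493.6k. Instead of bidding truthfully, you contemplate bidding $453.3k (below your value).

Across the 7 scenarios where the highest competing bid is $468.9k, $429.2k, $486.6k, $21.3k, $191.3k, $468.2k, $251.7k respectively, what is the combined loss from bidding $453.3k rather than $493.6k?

The deviation costs you only when the competing bid falls strictly between $453.3k and $493.6k; elsewhere both bids give the same outcome.
$468.9k: truthful payoff $24.7k, deviation payoff $0k → loss $24.7k.
$429.2k: outcomes coincide → loss $0k.
$486.6k: truthful payoff $7k, deviation payoff $0k → loss $7k.
$21.3k: outcomes coincide → loss $0k.
$191.3k: outcomes coincide → loss $0k.
$468.2k: truthful payoff $25.4k, deviation payoff $0k → loss $25.4k.
$251.7k: outcomes coincide → loss $0k.
Total loss = $24.7k + $7k + $25.4k = $57.1k.

$57.1k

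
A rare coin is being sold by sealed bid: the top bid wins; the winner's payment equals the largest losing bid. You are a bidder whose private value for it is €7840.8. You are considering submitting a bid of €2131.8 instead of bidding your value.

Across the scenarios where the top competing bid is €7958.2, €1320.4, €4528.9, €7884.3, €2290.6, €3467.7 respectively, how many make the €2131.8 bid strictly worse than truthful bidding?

3

The deviation hurts exactly when the highest competing bid lies strictly between €2131.8 and €7840.8 — underbidding then forfeits a profitable win.
€7958.2: above both → same outcome either way.
€1320.4: below both → same outcome either way.
€4528.9: inside the interval → strictly worse (loss €3311.9).
€7884.3: above both → same outcome either way.
€2290.6: inside the interval → strictly worse (loss €5550.2).
€3467.7: inside the interval → strictly worse (loss €4373.1).
Count: 3.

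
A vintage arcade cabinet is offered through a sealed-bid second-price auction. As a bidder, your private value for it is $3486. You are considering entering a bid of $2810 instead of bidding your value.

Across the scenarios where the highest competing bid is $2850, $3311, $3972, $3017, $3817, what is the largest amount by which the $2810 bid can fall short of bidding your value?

$636

$2850: truthful gives $636, deviation gives $0 → loss $636.
$3311: truthful gives $175, deviation gives $0 → loss $175.
$3972: same outcome either way → loss $0.
$3017: truthful gives $469, deviation gives $0 → loss $469.
$3817: same outcome either way → loss $0.
Maximum loss: $636.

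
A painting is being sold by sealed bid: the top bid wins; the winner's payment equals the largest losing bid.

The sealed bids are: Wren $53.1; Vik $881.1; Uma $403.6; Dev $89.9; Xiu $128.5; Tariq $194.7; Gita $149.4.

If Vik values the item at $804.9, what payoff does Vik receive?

Highest bid: Vik at $881.1, so Vik wins.
Second-highest bid: Uma at $403.6 — that is the price the winner pays.
Vik's payoff = value − price = $804.9 − $403.6 = $401.3.

$401.3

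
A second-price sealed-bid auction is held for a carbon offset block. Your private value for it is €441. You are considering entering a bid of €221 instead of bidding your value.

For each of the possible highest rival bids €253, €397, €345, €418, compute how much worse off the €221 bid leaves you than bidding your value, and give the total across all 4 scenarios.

€351

The deviation costs you only when the competing bid falls strictly between €221 and €441; elsewhere both bids give the same outcome.
€253: truthful payoff €188, deviation payoff €0 → loss €188.
€397: truthful payoff €44, deviation payoff €0 → loss €44.
€345: truthful payoff €96, deviation payoff €0 → loss €96.
€418: truthful payoff €23, deviation payoff €0 → loss €23.
Total loss = €188 + €44 + €96 + €23 = €351.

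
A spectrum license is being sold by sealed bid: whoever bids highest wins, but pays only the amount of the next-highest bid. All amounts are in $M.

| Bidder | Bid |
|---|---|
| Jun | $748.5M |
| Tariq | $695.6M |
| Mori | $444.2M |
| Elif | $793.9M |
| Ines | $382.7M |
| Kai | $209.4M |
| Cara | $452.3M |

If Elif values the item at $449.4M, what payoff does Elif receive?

−$299.1M

Highest bid: Elif at $793.9M, so Elif wins.
Second-highest bid: Jun at $748.5M — that is the price the winner pays.
Elif's payoff = value − price = $449.4M − $748.5M = −$299.1M.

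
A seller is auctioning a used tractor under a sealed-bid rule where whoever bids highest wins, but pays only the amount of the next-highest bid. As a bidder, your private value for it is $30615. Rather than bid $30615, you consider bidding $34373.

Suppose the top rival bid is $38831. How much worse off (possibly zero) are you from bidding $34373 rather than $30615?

$0

Bidding your value $30615: you lose (since $30615 < $38831). Payoff $0.
Bidding $34373: you lose. Payoff $0.
Difference = $0 − $0 = $0; both bids lead to the same outcome because the competing bid is above both your value and your alternative bid.
In a second-price auction your bid sets only whether you win, not what you pay, so bidding your true value is weakly dominant.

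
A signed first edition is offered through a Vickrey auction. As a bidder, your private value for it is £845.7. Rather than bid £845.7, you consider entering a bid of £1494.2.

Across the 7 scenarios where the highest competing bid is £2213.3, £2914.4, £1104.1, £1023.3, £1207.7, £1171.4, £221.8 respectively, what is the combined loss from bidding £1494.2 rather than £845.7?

£1123.7

The deviation costs you only when the competing bid falls strictly between £845.7 and £1494.2; elsewhere both bids give the same outcome.
£2213.3: outcomes coincide → loss £0.
£2914.4: outcomes coincide → loss £0.
£1104.1: truthful payoff £0, deviation payoff −£258.4 → loss £258.4.
£1023.3: truthful payoff £0, deviation payoff −£177.6 → loss £177.6.
£1207.7: truthful payoff £0, deviation payoff −£362 → loss £362.
£1171.4: truthful payoff £0, deviation payoff −£325.7 → loss £325.7.
£221.8: outcomes coincide → loss £0.
Total loss = £258.4 + £177.6 + £362 + £325.7 = £1123.7.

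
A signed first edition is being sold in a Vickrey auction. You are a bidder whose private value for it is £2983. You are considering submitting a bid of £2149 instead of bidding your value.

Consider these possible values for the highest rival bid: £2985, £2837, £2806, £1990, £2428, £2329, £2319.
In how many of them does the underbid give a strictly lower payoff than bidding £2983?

The deviation hurts exactly when the highest competing bid lies strictly between £2149 and £2983 — underbidding then forfeits a profitable win.
£2985: above both → same outcome either way.
£2837: inside the interval → strictly worse (loss £146).
£2806: inside the interval → strictly worse (loss £177).
£1990: below both → same outcome either way.
£2428: inside the interval → strictly worse (loss £555).
£2329: inside the interval → strictly worse (loss £654).
£2319: inside the interval → strictly worse (loss £664).
Count: 5.

5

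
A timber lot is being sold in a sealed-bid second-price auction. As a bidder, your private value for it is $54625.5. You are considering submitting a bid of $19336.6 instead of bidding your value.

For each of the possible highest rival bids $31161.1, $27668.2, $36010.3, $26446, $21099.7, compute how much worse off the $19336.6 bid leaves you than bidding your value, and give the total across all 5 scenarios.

$130742.2

The deviation costs you only when the competing bid falls strictly between $19336.6 and $54625.5; elsewhere both bids give the same outcome.
$31161.1: truthful payoff $23464.4, deviation payoff $0 → loss $23464.4.
$27668.2: truthful payoff $26957.3, deviation payoff $0 → loss $26957.3.
$36010.3: truthful payoff $18615.2, deviation payoff $0 → loss $18615.2.
$26446: truthful payoff $28179.5, deviation payoff $0 → loss $28179.5.
$21099.7: truthful payoff $33525.8, deviation payoff $0 → loss $33525.8.
Total loss = $23464.4 + $26957.3 + $18615.2 + $28179.5 + $33525.8 = $130742.2.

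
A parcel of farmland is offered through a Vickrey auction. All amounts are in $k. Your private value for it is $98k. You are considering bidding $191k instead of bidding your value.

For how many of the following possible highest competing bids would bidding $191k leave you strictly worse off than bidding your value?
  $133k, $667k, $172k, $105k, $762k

The deviation hurts exactly when the highest competing bid lies strictly between $98k and $191k — overbidding then wins at a price above your value.
$133k: inside the interval → strictly worse (loss $35k).
$667k: above both → same outcome either way.
$172k: inside the interval → strictly worse (loss $74k).
$105k: inside the interval → strictly worse (loss $7k).
$762k: above both → same outcome either way.
Count: 3.

3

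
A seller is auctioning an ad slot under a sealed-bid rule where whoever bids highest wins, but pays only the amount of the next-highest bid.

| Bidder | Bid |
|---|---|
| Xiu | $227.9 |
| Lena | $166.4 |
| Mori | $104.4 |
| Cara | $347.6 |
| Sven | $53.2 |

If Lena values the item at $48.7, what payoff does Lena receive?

$0

Highest bid: Cara at $347.6, so Cara wins.
Second-highest bid: Xiu at $227.9 — that is the price the winner pays.
Lena did not win, so Lena pays nothing and receives nothing: payoff $0.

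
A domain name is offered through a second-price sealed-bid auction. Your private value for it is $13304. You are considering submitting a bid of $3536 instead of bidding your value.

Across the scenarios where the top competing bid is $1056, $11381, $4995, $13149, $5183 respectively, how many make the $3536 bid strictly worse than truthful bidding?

The deviation hurts exactly when the highest competing bid lies strictly between $3536 and $13304 — underbidding then forfeits a profitable win.
$1056: below both → same outcome either way.
$11381: inside the interval → strictly worse (loss $1923).
$4995: inside the interval → strictly worse (loss $8309).
$13149: inside the interval → strictly worse (loss $155).
$5183: inside the interval → strictly worse (loss $8121).
Count: 4.

4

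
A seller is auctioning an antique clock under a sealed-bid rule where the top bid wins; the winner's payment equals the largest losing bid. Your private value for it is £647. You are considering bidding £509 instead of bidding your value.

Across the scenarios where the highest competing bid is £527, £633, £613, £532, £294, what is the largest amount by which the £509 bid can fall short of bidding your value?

£120

£527: truthful gives £120, deviation gives £0 → loss £120.
£633: truthful gives £14, deviation gives £0 → loss £14.
£613: truthful gives £34, deviation gives £0 → loss £34.
£532: truthful gives £115, deviation gives £0 → loss £115.
£294: same outcome either way → loss £0.
Maximum loss: £120.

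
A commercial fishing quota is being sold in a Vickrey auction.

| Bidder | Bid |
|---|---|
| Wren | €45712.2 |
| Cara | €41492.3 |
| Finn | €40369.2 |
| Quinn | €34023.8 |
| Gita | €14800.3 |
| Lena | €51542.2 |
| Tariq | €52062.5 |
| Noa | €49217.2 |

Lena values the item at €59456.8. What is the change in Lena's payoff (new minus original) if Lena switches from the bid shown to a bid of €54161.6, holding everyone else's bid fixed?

The highest bid among the other bidders is €52062.5; Lena's bid doesn't change that.
Original bid €51542.2: Lena is not highest (top rival bid is €52062.5); payoff €0.
Alternative bid €54161.6: Lena is highest, pays the top rival bid €52062.5; payoff €59456.8 − €52062.5 = €7394.3.
Change in payoff = €7394.3 − (€0) = €7394.3.

€7394.3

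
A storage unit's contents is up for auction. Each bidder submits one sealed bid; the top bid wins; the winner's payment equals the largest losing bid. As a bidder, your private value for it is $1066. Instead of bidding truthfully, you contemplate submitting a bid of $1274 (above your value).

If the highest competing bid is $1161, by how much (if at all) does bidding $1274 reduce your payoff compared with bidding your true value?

$95

Bidding your value $1066: you lose (since $1066 < $1161). Payoff $0.
Bidding $1274: you win and pay $1161. Payoff $1066 − $1161 = −$95.
The competing bid $1161 lies between your value and your inflated bid, so overbidding wins an item priced above your value.
Loss from deviating = $0 − (−$95) = $95.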